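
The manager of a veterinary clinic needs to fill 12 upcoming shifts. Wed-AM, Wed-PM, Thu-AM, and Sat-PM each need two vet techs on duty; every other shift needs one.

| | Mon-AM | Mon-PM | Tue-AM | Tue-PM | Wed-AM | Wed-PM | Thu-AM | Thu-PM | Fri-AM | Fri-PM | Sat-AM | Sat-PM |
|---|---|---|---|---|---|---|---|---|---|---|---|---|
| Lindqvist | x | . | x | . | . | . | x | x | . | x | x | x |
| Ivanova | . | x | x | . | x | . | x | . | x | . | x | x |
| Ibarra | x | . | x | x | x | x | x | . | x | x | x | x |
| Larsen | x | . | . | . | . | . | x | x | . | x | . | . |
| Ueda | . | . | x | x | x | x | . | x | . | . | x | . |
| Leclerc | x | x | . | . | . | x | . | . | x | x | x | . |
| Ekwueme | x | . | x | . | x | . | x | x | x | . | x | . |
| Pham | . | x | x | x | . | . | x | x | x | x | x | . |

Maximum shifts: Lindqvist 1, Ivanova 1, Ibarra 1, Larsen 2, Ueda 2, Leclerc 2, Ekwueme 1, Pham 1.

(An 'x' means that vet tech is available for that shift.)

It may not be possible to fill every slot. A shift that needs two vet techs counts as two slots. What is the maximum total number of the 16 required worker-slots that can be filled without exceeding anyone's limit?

11

Total capacity across all vet techs is 1+1+1+2+2+2+1+1 = 11, and 16 slots are needed, so at most 11 can be filled.
An assignment achieving 11: Mon-AM→Larsen, Mon-PM→Ivanova, Tue-PM→Ibarra, Wed-AM→Ueda+Ekwueme, Wed-PM→Ueda+Leclerc, Thu-PM→Larsen, Fri-AM→Leclerc, Fri-PM→Pham, Sat-PM→Lindqvist.
Loads: Lindqvist 1/1, Ivanova 1/1, Ibarra 1/1, Larsen 2/2, Ueda 2/2, Leclerc 2/2, Ekwueme 1/1, Pham 1/1.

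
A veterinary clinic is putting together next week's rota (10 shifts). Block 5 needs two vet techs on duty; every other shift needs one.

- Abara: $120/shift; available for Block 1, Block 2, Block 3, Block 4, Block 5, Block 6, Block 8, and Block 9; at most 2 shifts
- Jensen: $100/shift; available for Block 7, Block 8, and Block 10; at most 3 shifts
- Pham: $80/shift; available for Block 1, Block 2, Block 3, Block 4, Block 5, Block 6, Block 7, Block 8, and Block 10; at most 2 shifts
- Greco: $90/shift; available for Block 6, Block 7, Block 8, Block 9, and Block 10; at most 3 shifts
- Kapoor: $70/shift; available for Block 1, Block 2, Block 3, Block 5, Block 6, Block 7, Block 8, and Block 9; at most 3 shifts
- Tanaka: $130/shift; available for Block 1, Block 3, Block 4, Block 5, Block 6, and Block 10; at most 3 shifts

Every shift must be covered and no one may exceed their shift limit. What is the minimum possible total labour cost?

$960

Picking the cheapest available vet tech for each shift independently would cost $800, but that ignores the shift limits.
An optimal schedule: Block 1→Kapoor, Block 2→Kapoor, Block 3→Kapoor, Block 4→Pham, Block 5→Pham+Abara, Block 6→Greco, Block 7→Greco, Block 8→Jensen, Block 9→Greco, Block 10→Jensen.
Total: 70 + 70 + 70 + 80 + 80 + 120 + 90 + 90 + 100 + 90 + 100 = $960.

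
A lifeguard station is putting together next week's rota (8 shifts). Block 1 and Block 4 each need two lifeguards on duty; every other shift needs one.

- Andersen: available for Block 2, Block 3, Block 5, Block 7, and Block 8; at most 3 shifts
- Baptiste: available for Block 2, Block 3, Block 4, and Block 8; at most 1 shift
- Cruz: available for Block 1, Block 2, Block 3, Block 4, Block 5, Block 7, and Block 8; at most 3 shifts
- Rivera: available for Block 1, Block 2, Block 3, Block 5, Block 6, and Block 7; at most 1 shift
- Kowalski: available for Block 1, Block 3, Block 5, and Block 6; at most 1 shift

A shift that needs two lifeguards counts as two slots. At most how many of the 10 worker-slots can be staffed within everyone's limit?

9

Total capacity across all lifeguards is 3+1+3+1+1 = 9, and 10 slots are needed, so at most 9 can be filled.
An assignment achieving 9: Block 1→Cruz+Kowalski, Block 2→Andersen, Block 4→Baptiste+Cruz, Block 5→Cruz, Block 6→Rivera, Block 7→Andersen, Block 8→Andersen.
Loads: Andersen 3/3, Baptiste 1/1, Cruz 3/3, Rivera 1/1, Kowalski 1/1.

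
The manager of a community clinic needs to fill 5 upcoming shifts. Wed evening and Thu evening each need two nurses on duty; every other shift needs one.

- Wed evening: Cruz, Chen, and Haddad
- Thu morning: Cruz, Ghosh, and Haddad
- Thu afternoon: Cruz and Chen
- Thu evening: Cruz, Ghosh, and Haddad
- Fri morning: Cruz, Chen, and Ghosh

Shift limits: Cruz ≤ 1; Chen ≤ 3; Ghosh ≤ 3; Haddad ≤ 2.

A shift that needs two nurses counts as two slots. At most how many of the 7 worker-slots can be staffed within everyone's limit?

7

Total capacity across all nurses is 1+3+3+2 = 9, and 7 slots are needed, so at most 7 can be filled.
An assignment achieving 7: Wed evening→Chen+Haddad, Thu morning→Ghosh, Thu afternoon→Cruz, Thu evening→Ghosh+Haddad, Fri morning→Chen.
Loads: Cruz 1/1, Chen 2/3, Ghosh 2/3, Haddad 2/2.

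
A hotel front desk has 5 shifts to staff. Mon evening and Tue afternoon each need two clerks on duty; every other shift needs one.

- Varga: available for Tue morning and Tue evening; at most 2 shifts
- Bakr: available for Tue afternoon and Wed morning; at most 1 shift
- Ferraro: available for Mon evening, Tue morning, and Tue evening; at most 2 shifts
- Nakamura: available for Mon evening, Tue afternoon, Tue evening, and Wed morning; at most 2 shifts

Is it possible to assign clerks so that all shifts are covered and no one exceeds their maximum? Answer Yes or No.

Total capacity is 7 and 7 slots are needed, so capacity alone doesn't rule it out.
Shifts {Mon evening, Tue afternoon, Wed morning} need 5 worker-slots in total, but the clerks available for any of those shifts (Bakr, Ferraro, and Nakamura) can supply at most 4 among them. So no valid schedule exists.

No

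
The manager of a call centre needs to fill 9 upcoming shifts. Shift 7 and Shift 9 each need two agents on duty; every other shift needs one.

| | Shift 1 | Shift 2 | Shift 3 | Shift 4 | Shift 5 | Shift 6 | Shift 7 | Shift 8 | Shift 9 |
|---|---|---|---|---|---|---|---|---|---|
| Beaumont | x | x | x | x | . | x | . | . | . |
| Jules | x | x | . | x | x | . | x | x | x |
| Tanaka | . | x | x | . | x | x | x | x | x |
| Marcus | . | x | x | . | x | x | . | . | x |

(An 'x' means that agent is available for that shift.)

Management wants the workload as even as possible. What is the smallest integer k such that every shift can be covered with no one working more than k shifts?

With 4 agents and 11 worker-slots to fill, someone must work at least ⌈11/4⌉ = 3 shifts, so k ≥ 3.
k = 3 works: Shift 1→Beaumont, Shift 2→Marcus, Shift 3→Beaumont, Shift 4→Beaumont, Shift 5→Jules, Shift 6→Tanaka, Shift 7→Jules+Tanaka, Shift 8→Jules, Shift 9→Tanaka+Marcus.
Loads: Beaumont 3, Jules 3, Tanaka 3, Marcus 2 — all ≤ 3.

3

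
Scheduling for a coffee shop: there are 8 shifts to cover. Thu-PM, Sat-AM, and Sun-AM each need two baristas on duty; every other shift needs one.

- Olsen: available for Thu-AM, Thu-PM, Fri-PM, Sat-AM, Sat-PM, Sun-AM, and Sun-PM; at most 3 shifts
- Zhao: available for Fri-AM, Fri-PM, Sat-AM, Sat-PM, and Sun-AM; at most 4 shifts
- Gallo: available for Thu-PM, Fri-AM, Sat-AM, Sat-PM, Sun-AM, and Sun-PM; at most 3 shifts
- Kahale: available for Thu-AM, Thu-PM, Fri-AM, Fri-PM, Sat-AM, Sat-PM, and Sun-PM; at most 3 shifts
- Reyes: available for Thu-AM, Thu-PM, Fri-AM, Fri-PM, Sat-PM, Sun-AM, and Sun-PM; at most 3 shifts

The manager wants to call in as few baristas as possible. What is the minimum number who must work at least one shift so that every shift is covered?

11 slots to fill and no one can take more than 4, so at least ⌈11/4⌉ = 3 baristas are needed.
Any 3 baristas together have capacity at most 4+3+3 = 10 < 11 slots, so 3 can never suffice.
Olsen, Zhao, Gallo, and Kahale alone can cover everything: Thu-AM→Olsen, Thu-PM→Olsen+Gallo, Fri-AM→Zhao, Fri-PM→Olsen, Sat-AM→Zhao+Kahale, Sat-PM→Zhao, Sun-AM→Zhao+Gallo, Sun-PM→Gallo.

4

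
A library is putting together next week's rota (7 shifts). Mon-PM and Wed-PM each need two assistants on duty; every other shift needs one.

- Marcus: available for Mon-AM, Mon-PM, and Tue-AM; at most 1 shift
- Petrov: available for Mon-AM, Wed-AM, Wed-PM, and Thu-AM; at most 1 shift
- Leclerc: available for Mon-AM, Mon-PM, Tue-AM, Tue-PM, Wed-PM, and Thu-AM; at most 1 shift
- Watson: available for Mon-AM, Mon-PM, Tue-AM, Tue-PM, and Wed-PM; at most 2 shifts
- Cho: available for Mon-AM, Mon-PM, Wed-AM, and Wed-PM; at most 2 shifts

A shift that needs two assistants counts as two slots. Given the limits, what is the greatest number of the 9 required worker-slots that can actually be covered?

7

Total capacity across all assistants is 1+1+1+2+2 = 7, and 9 slots are needed, so at most 7 can be filled.
An assignment achieving 7: Mon-PM→Watson+Cho, Tue-AM→Marcus, Tue-PM→Leclerc, Wed-AM→Petrov, Wed-PM→Watson+Cho.
Loads: Marcus 1/1, Petrov 1/1, Leclerc 1/1, Watson 2/2, Cho 2/2.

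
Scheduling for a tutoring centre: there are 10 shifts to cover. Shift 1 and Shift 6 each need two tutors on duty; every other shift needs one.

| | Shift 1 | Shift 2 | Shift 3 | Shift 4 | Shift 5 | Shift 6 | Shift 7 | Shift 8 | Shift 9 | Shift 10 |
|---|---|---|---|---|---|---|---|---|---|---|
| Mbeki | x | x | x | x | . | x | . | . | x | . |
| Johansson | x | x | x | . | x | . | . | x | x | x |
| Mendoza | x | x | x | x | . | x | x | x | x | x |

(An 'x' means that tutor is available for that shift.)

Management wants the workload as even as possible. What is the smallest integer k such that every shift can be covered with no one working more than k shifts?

With 3 tutors and 12 worker-slots to fill, someone must work at least ⌈12/3⌉ = 4 shifts, so k ≥ 4.
k = 4 works: Shift 1→Mbeki+Johansson, Shift 2→Mbeki, Shift 3→Mendoza, Shift 4→Mbeki, Shift 5→Johansson, Shift 6→Mbeki+Mendoza, Shift 7→Mendoza, Shift 8→Johansson, Shift 9→Mendoza, Shift 10→Johansson.
Loads: Mbeki 4, Johansson 4, Mendoza 4 — all ≤ 4.

4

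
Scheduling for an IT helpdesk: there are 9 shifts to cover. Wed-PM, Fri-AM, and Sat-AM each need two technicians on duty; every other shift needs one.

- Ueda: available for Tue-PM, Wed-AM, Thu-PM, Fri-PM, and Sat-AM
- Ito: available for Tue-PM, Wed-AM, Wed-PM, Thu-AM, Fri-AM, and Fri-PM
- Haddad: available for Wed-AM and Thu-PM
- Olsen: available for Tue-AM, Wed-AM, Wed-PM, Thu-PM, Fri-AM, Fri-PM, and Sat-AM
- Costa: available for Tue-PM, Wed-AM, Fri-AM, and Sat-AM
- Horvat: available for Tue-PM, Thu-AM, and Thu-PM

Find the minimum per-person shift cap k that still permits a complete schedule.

With 6 technicians and 12 worker-slots to fill, someone must work at least ⌈12/6⌉ = 2 shifts, so k ≥ 2.
k = 2 works: Tue-AM→Olsen, Tue-PM→Horvat, Wed-AM→Haddad, Wed-PM→Ito+Olsen, Thu-AM→Horvat, Thu-PM→Haddad, Fri-AM→Ito+Costa, Fri-PM→Ueda, Sat-AM→Ueda+Costa.
Loads: Ueda 2, Ito 2, Haddad 2, Olsen 2, Costa 2, Horvat 2 — all ≤ 2.

2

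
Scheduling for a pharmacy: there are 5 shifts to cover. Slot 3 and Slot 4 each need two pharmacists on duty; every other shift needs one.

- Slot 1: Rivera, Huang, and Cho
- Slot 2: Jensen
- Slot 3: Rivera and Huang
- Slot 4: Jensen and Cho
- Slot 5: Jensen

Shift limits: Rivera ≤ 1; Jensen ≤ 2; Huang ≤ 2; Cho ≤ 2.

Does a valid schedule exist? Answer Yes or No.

Total capacity is 7 and 7 slots are needed, so capacity alone doesn't rule it out.
Shifts {Slot 2, Slot 4, Slot 5} need 4 worker-slots in total, but the pharmacists available for any of those shifts (Jensen and Cho) can supply at most 3 among them. So no valid schedule exists.

No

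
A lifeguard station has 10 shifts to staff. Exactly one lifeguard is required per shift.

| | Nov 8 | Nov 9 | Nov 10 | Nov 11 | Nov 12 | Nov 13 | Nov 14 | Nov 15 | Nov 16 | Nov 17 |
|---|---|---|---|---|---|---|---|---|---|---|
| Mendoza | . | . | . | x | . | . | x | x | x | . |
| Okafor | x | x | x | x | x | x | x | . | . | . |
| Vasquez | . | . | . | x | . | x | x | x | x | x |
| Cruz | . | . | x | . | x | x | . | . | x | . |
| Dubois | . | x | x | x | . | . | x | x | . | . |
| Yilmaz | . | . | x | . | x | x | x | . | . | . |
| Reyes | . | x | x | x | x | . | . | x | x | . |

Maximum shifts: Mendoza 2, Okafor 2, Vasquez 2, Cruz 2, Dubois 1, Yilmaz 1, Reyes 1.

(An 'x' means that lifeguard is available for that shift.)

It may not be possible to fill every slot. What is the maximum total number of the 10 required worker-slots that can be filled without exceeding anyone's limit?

Total capacity across all lifeguards is 2+2+2+2+1+1+1 = 11, and 10 slots are needed, so at most 10 can be filled.
An assignment achieving 10: Nov 8→Okafor, Nov 9→Okafor, Nov 10→Cruz, Nov 11→Dubois, Nov 12→Cruz, Nov 13→Vasquez, Nov 14→Yilmaz, Nov 15→Mendoza, Nov 16→Mendoza, Nov 17→Vasquez.
Loads: Mendoza 2/2, Okafor 2/2, Vasquez 2/2, Cruz 2/2, Dubois 1/1, Yilmaz 1/1, Reyes 0/1.

10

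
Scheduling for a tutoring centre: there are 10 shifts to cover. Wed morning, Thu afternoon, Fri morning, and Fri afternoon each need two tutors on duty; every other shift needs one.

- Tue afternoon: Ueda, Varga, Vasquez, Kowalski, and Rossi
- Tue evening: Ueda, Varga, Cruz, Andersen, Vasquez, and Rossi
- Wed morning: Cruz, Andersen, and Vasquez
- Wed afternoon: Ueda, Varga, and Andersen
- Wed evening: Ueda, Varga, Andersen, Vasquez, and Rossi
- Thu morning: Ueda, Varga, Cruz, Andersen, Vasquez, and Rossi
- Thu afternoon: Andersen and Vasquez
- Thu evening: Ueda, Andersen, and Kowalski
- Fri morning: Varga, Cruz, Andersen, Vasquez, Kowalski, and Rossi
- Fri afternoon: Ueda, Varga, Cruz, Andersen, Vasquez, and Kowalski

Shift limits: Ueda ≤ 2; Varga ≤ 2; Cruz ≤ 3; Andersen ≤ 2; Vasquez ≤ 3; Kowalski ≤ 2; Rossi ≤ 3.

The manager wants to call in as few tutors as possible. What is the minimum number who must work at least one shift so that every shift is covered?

14 slots to fill and no one can take more than 3, so at least ⌈14/3⌉ = 5 tutors are needed.
Any 5 tutors together have capacity at most 3+3+3+2+2 = 13 < 14 slots, so 5 can never suffice.
Ueda, Varga, Cruz, Andersen, Vasquez, and Kowalski alone can cover everything: Tue afternoon→Varga, Tue evening→Cruz, Wed morning→Cruz+Andersen, Wed afternoon→Ueda, Wed evening→Varga, Thu morning→Cruz, Thu afternoon→Andersen+Vasquez, Thu evening→Ueda, Fri morning→Vasquez+Kowalski, Fri afternoon→Vasquez+Kowalski.

6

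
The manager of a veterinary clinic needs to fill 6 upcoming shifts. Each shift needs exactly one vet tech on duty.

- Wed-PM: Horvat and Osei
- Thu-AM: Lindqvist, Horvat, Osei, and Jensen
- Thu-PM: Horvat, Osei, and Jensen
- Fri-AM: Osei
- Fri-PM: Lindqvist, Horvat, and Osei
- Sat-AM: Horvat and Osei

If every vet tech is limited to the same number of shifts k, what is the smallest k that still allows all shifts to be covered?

2

With 4 vet techs and 6 worker-slots to fill, someone must work at least ⌈6/4⌉ = 2 shifts, so k ≥ 2.
k = 2 works: Wed-PM→Horvat, Thu-AM→Lindqvist, Thu-PM→Osei, Fri-AM→Osei, Fri-PM→Lindqvist, Sat-AM→Horvat.
Loads: Lindqvist 2, Horvat 2, Osei 2, Jensen 0 — all ≤ 2.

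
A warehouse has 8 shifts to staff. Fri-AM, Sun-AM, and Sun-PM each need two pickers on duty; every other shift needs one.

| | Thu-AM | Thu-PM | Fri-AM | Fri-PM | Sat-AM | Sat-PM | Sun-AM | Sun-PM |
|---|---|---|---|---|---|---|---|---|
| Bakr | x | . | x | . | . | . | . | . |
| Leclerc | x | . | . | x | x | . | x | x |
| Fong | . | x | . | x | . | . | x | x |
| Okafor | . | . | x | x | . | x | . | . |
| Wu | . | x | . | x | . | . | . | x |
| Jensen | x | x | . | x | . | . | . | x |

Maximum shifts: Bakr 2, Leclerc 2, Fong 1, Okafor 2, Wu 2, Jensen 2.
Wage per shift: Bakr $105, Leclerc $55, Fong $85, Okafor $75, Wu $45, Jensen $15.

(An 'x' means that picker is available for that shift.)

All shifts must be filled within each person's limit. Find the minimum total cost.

$675

Fri-AM can only be covered by Bakr and Okafor, so that assignment is forced.
Sat-AM can only be covered by Leclerc, so that assignment is forced.
Sat-PM can only be covered by Okafor, so that assignment is forced.
Picking the cheapest available picker for each shift independently would cost $555, but that ignores the shift limits.
An optimal schedule: Thu-AM→Bakr, Thu-PM→Wu, Fri-AM→Bakr+Okafor, Fri-PM→Jensen, Sat-AM→Leclerc, Sat-PM→Okafor, Sun-AM→Leclerc+Fong, Sun-PM→Wu+Jensen.
Total: 105 + 45 + 105 + 75 + 15 + 55 + 75 + 55 + 85 + 45 + 15 = $675.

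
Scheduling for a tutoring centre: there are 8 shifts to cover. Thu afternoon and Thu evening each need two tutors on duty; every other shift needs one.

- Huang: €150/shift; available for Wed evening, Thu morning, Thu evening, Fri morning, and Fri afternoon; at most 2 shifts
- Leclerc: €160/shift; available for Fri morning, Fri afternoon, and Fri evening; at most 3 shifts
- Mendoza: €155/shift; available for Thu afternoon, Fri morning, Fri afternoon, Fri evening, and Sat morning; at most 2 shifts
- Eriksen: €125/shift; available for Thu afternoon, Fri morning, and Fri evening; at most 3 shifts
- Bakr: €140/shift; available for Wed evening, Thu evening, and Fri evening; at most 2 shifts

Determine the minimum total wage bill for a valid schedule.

€1425

Thu morning can only be covered by Huang, so that assignment is forced.
Thu afternoon can only be covered by Mendoza and Eriksen, so that assignment is forced.
Thu evening can only be covered by Huang and Bakr, so that assignment is forced.
Picking the cheapest available tutor for each shift independently would cost €1415, but that ignores the shift limits.
An optimal schedule: Wed evening→Bakr, Thu morning→Huang, Thu afternoon→Eriksen+Mendoza, Thu evening→Bakr+Huang, Fri morning→Eriksen, Fri afternoon→Leclerc, Fri evening→Eriksen, Sat morning→Mendoza.
Total: 140 + 150 + 125 + 155 + 140 + 150 + 125 + 160 + 125 + 155 = €1425.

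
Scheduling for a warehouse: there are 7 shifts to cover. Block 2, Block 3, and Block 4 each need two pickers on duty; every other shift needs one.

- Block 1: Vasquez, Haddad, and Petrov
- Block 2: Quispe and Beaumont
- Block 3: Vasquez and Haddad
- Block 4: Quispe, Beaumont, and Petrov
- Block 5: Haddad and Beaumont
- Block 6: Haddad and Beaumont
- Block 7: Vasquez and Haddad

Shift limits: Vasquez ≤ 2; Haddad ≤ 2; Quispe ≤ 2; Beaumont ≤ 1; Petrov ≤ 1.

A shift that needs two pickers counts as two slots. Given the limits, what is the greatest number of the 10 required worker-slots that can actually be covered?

Total capacity across all pickers is 2+2+2+1+1 = 8, and 10 slots are needed, so at most 8 can be filled.
An assignment achieving 8: Block 1→Petrov, Block 2→Quispe+Beaumont, Block 3→Vasquez+Haddad, Block 4→Quispe, Block 5→Haddad, Block 7→Vasquez.
Loads: Vasquez 2/2, Haddad 2/2, Quispe 2/2, Beaumont 1/1, Petrov 1/1.

8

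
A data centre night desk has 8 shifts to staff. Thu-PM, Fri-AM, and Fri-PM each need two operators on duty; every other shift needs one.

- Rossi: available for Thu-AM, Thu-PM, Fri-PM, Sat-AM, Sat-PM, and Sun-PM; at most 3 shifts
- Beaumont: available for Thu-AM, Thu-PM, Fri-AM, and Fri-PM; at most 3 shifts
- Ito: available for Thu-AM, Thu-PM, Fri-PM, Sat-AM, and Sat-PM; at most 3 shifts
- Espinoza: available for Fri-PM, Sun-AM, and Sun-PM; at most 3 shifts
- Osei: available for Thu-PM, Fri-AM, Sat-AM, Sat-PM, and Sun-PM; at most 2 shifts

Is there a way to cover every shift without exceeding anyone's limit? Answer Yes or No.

Yes

Fri-AM can only be covered by Beaumont and Osei, so that assignment is forced.
Sun-AM can only be covered by Espinoza, so that assignment is forced.
One valid schedule: Thu-AM→Rossi, Thu-PM→Beaumont+Ito, Fri-AM→Beaumont+Osei, Fri-PM→Beaumont+Ito, Sat-AM→Rossi, Sat-PM→Rossi, Sun-AM→Espinoza, Sun-PM→Espinoza.
Loads: Rossi 3/3, Beaumont 3/3, Ito 2/3, Espinoza 2/3, Osei 1/2 — all within limits.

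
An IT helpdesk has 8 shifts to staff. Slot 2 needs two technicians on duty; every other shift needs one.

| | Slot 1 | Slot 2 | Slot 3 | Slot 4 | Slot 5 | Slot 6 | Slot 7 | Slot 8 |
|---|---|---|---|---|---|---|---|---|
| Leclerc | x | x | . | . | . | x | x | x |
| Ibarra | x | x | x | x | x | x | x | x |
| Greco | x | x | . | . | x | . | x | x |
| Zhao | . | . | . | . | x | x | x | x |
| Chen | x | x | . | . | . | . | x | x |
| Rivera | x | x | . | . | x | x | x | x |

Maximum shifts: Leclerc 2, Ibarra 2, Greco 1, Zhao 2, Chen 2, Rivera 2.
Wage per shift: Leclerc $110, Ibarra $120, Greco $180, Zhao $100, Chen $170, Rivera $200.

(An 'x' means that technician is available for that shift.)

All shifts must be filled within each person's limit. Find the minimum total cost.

Slot 3 can only be covered by Ibarra, so that assignment is forced.
Slot 4 can only be covered by Ibarra, so that assignment is forced.
Picking the cheapest available technician for each shift independently would cost $980, but that ignores the shift limits.
An optimal schedule: Slot 1→Leclerc, Slot 2→Chen+Greco, Slot 3→Ibarra, Slot 4→Ibarra, Slot 5→Zhao, Slot 6→Zhao, Slot 7→Leclerc, Slot 8→Chen.
Total: 110 + 170 + 180 + 120 + 120 + 100 + 100 + 110 + 170 = $1180.

$1180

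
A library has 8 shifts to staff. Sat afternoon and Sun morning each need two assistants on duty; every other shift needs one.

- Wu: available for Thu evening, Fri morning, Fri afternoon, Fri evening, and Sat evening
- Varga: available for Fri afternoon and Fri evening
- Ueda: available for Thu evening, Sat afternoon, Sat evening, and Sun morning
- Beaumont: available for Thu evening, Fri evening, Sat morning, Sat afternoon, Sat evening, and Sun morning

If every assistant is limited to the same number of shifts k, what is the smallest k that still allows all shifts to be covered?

3

With 4 assistants and 10 worker-slots to fill, someone must work at least ⌈10/4⌉ = 3 shifts, so k ≥ 3.
k = 3 works: Thu evening→Wu, Fri morning→Wu, Fri afternoon→Wu, Fri evening→Varga, Sat morning→Beaumont, Sat afternoon→Ueda+Beaumont, Sat evening→Ueda, Sun morning→Ueda+Beaumont.
Loads: Wu 3, Varga 1, Ueda 3, Beaumont 3 — all ≤ 3.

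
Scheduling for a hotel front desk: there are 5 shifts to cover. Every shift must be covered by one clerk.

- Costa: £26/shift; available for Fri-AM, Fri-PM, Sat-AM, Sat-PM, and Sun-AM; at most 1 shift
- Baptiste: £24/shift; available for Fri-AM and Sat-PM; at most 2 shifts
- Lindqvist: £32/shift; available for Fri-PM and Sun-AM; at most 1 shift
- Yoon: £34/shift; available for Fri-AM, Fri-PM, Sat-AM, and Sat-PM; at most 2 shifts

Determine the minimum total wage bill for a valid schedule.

Picking the cheapest available clerk for each shift independently would cost £126, but that ignores the shift limits.
An optimal schedule: Fri-AM→Baptiste, Fri-PM→Yoon, Sat-AM→Costa, Sat-PM→Baptiste, Sun-AM→Lindqvist.
Total: 24 + 34 + 26 + 24 + 32 = £140.

£140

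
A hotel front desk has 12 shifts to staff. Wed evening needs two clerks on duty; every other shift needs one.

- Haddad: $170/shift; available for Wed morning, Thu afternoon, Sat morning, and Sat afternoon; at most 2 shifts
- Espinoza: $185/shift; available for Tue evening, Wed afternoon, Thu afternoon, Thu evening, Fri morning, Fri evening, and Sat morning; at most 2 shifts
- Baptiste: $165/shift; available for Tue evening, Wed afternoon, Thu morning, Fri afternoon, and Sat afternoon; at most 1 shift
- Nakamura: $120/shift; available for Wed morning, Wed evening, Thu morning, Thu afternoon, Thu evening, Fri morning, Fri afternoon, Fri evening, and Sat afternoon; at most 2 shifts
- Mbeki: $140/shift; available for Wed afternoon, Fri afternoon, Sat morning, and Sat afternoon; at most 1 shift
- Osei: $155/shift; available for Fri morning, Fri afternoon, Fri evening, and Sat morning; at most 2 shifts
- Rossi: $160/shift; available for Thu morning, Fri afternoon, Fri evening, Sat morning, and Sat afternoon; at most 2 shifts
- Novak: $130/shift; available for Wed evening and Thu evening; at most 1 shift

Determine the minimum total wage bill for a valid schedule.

Wed evening can only be covered by Nakamura and Novak, so that assignment is forced.
Picking the cheapest available clerk for each shift independently would cost $1655, but that ignores the shift limits.
An optimal schedule: Tue evening→Espinoza, Wed morning→Haddad, Wed afternoon→Espinoza, Wed evening→Nakamura+Novak, Thu morning→Baptiste, Thu afternoon→Haddad, Thu evening→Nakamura, Fri morning→Osei, Fri afternoon→Mbeki, Fri evening→Osei, Sat morning→Rossi, Sat afternoon→Rossi.
Total: 185 + 170 + 185 + 120 + 130 + 165 + 170 + 120 + 155 + 140 + 155 + 160 + 160 = $2015.

$2015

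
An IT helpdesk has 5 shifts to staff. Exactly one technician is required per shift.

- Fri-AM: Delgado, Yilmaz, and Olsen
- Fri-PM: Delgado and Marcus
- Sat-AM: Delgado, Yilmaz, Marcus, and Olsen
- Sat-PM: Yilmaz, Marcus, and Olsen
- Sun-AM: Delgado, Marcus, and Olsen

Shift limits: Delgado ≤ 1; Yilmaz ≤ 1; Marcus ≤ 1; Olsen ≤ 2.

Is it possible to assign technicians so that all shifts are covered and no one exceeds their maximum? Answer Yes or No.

Yes

One valid schedule: Fri-AM→Yilmaz, Fri-PM→Delgado, Sat-AM→Olsen, Sat-PM→Marcus, Sun-AM→Olsen.
Loads: Delgado 1/1, Yilmaz 1/1, Marcus 1/1, Olsen 2/2 — all within limits.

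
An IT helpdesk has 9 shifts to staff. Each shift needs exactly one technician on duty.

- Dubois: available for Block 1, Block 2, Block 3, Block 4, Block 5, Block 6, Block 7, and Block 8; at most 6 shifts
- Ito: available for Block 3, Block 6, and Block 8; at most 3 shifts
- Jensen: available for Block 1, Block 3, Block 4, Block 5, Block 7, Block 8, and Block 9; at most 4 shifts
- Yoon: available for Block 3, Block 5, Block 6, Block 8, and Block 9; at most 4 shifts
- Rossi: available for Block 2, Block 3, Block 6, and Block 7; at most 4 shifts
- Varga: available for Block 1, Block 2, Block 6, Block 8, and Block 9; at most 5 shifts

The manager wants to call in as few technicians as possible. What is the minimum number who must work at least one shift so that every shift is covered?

9 slots to fill and no one can take more than 6, so at least ⌈9/6⌉ = 2 technicians are needed.
Dubois and Jensen alone can cover everything: Block 1→Dubois, Block 2→Dubois, Block 3→Dubois, Block 4→Dubois, Block 5→Dubois, Block 6→Dubois, Block 7→Jensen, Block 8→Jensen, Block 9→Jensen.

2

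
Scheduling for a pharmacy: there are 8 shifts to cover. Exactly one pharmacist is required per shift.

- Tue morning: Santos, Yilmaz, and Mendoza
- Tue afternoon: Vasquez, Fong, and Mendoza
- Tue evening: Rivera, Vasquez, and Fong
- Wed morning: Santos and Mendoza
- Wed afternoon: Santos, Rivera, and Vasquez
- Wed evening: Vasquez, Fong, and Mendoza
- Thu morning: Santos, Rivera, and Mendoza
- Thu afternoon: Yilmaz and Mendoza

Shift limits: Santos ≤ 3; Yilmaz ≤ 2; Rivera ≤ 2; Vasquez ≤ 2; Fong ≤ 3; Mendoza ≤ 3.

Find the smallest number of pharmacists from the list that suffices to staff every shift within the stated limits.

3

8 slots to fill and no one can take more than 3, so at least ⌈8/3⌉ = 3 pharmacists are needed.
Santos, Yilmaz, and Fong alone can cover everything: Tue morning→Yilmaz, Tue afternoon→Fong, Tue evening→Fong, Wed morning→Santos, Wed afternoon→Santos, Wed evening→Fong, Thu morning→Santos, Thu afternoon→Yilmaz.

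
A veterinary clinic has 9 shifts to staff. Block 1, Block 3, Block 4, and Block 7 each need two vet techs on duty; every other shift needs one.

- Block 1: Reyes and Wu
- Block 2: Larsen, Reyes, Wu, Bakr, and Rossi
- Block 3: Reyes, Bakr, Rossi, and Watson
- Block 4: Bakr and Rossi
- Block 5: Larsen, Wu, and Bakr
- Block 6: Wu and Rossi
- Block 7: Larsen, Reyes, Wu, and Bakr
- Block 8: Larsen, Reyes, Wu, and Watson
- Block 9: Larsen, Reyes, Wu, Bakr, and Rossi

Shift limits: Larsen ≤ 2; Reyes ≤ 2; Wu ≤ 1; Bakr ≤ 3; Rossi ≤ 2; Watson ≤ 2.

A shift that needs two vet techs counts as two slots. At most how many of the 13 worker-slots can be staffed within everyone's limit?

12

Total capacity across all vet techs is 2+2+1+3+2+2 = 12, and 13 slots are needed, so at most 12 can be filled.
An assignment achieving 12: Block 1→Reyes+Wu, Block 2→Bakr, Block 3→Reyes+Watson, Block 4→Bakr+Rossi, Block 5→Larsen, Block 6→Rossi, Block 7→Larsen+Bakr, Block 8→Watson.
Loads: Larsen 2/2, Reyes 2/2, Wu 1/1, Bakr 3/3, Rossi 2/2, Watson 2/2.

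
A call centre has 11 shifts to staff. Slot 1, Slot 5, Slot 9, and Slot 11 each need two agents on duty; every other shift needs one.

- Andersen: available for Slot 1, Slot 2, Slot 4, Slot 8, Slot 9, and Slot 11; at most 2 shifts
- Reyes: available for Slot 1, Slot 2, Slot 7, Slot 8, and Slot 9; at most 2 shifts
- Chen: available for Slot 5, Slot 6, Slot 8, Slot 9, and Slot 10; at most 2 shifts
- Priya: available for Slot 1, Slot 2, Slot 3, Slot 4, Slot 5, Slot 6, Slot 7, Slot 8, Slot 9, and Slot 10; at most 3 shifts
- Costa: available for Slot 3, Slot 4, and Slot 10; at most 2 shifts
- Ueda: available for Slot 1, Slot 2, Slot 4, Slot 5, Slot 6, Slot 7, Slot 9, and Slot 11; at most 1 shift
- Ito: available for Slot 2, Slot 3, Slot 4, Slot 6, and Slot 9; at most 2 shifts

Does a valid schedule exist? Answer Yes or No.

No

Total capacity is 2+2+2+3+2+1+2 = 14 but 15 worker-slots are needed — infeasible.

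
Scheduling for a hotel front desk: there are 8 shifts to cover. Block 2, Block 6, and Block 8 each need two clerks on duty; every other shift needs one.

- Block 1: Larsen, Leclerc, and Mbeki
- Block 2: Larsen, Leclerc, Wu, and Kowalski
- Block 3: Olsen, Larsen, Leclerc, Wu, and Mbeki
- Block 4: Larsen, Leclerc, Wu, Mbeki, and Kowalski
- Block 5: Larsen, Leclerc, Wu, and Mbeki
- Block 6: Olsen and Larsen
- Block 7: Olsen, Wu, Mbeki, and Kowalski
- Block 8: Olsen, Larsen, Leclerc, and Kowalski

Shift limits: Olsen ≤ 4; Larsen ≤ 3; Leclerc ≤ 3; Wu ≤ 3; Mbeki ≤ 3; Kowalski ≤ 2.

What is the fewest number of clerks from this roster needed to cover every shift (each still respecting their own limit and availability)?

4

11 slots to fill and no one can take more than 4, so at least ⌈11/4⌉ = 3 clerks are needed.
Any 3 clerks together have capacity at most 4+3+3 = 10 < 11 slots, so 3 can never suffice.
Olsen, Larsen, Leclerc, and Wu alone can cover everything: Block 1→Larsen, Block 2→Larsen+Leclerc, Block 3→Olsen, Block 4→Leclerc, Block 5→Wu, Block 6→Olsen+Larsen, Block 7→Olsen, Block 8→Olsen+Leclerc.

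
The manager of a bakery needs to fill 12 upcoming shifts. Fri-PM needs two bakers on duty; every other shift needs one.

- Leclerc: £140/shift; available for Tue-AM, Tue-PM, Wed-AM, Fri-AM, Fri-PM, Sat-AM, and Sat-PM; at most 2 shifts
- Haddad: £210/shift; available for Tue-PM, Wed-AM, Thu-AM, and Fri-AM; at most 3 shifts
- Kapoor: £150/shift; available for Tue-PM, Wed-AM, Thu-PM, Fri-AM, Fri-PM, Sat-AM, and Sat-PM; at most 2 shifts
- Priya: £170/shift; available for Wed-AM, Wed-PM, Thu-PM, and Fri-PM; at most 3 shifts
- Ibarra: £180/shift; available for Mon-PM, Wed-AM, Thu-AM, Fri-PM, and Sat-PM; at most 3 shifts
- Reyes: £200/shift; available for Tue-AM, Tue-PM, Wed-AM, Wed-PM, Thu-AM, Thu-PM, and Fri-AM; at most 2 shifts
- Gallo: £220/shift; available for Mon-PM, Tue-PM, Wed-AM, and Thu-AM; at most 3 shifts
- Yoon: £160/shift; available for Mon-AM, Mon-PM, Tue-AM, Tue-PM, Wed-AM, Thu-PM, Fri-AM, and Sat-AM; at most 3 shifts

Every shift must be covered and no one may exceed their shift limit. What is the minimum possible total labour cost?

£2110

Mon-AM can only be covered by Yoon, so that assignment is forced.
Picking the cheapest available baker for each shift independently would cost £1950, but that ignores the shift limits.
An optimal schedule: Mon-AM→Yoon, Mon-PM→Yoon, Tue-AM→Leclerc, Tue-PM→Yoon, Wed-AM→Ibarra, Wed-PM→Priya, Thu-AM→Ibarra, Thu-PM→Priya, Fri-AM→Kapoor, Fri-PM→Priya+Ibarra, Sat-AM→Leclerc, Sat-PM→Kapoor.
Total: 160 + 160 + 140 + 160 + 180 + 170 + 180 + 170 + 150 + 170 + 180 + 140 + 150 = £2110.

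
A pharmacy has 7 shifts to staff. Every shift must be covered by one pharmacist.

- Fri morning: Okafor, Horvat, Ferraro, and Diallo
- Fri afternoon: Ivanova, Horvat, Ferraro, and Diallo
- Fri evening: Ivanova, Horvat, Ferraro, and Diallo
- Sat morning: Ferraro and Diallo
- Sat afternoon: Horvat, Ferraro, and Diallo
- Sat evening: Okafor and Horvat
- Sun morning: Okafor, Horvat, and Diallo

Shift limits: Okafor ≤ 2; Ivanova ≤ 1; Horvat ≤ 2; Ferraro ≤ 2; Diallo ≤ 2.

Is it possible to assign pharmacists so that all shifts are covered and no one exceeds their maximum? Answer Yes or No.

Yes

One valid schedule: Fri morning→Horvat, Fri afternoon→Ivanova, Fri evening→Ferraro, Sat morning→Ferraro, Sat afternoon→Horvat, Sat evening→Okafor, Sun morning→Okafor.
Loads: Okafor 2/2, Ivanova 1/1, Horvat 2/2, Ferraro 2/2, Diallo 0/2 — all within limits.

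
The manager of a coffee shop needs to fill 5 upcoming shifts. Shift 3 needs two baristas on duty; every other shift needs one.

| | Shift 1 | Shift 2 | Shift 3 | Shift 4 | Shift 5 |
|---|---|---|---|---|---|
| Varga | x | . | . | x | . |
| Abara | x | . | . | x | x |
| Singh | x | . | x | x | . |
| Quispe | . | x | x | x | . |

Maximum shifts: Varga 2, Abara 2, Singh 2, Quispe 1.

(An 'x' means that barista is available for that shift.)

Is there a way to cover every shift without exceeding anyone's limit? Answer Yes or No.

No

Total capacity is 7 and 6 slots are needed, so capacity alone doesn't rule it out.
Shifts {Shift 2, Shift 3} need 3 worker-slots in total, but the baristas available for any of those shifts (Singh and Quispe) can supply at most 2 among them. So no valid schedule exists.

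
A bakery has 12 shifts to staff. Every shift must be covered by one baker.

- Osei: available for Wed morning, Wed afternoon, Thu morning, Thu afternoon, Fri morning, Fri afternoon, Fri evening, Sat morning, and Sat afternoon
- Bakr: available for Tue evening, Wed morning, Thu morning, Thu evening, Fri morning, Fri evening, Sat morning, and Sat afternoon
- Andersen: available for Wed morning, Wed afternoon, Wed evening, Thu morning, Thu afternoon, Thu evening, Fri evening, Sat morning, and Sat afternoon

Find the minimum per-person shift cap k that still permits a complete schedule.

4

With 3 bakers and 12 worker-slots to fill, someone must work at least ⌈12/3⌉ = 4 shifts, so k ≥ 4.
k = 4 works: Tue evening→Bakr, Wed morning→Bakr, Wed afternoon→Osei, Wed evening→Andersen, Thu morning→Bakr, Thu afternoon→Osei, Thu evening→Bakr, Fri morning→Osei, Fri afternoon→Osei, Fri evening→Andersen, Sat morning→Andersen, Sat afternoon→Andersen.
Loads: Osei 4, Bakr 4, Andersen 4 — all ≤ 4.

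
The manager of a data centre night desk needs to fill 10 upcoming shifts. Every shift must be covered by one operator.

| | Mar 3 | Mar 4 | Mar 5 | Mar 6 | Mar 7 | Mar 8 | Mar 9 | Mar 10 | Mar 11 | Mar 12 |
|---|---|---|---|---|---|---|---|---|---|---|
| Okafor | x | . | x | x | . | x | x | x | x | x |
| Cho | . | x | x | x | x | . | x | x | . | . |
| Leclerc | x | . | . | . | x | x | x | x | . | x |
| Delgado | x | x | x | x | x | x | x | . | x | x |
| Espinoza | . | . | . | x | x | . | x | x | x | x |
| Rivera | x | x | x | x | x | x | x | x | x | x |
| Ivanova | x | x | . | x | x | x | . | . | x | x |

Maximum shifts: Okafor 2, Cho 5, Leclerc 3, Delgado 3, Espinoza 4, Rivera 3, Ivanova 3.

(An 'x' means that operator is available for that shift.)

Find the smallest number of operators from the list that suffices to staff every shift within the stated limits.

3

10 slots to fill and no one can take more than 5, so at least ⌈10/5⌉ = 2 operators are needed.
Any 2 operators together have capacity at most 5+4 = 9 < 10 slots, so 2 can never suffice.
Okafor, Cho, and Leclerc alone can cover everything: Mar 3→Okafor, Mar 4→Cho, Mar 5→Cho, Mar 6→Cho, Mar 7→Cho, Mar 8→Leclerc, Mar 9→Cho, Mar 10→Leclerc, Mar 11→Okafor, Mar 12→Leclerc.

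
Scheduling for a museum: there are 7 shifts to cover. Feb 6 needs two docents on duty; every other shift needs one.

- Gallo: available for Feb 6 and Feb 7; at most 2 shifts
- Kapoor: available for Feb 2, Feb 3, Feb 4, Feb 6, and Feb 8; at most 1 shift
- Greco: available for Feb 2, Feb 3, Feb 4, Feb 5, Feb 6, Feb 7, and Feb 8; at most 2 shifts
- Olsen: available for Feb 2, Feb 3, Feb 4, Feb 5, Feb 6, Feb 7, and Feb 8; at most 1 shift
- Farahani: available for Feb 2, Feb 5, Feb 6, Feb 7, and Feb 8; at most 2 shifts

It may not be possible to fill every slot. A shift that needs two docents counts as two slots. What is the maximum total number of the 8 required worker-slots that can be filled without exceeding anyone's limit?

Total capacity across all docents is 2+1+2+1+2 = 8, and 8 slots are needed, so at most 8 can be filled.
An assignment achieving 8: Feb 2→Olsen, Feb 3→Kapoor, Feb 4→Greco, Feb 5→Greco, Feb 6→Gallo+Farahani, Feb 7→Gallo, Feb 8→Farahani.
Loads: Gallo 2/2, Kapoor 1/1, Greco 2/2, Olsen 1/1, Farahani 2/2.

8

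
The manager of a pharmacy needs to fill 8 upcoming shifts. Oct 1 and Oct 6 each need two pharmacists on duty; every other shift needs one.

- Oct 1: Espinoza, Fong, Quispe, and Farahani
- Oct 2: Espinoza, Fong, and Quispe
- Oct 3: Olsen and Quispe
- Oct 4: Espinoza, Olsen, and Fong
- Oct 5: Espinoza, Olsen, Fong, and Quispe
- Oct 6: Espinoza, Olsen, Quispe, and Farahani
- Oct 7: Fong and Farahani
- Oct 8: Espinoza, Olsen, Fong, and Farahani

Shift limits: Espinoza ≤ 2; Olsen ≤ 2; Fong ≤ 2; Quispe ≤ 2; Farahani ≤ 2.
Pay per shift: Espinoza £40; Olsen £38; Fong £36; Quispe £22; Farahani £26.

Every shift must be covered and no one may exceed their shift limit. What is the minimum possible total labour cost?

Picking the cheapest available pharmacist for each shift independently would cost £250, but that ignores the shift limits.
An optimal schedule: Oct 1→Quispe+Farahani, Oct 2→Espinoza, Oct 3→Olsen, Oct 4→Espinoza, Oct 5→Olsen, Oct 6→Quispe+Farahani, Oct 7→Fong, Oct 8→Fong.
Total: 22 + 26 + 40 + 38 + 40 + 38 + 22 + 26 + 36 + 36 = £324.

£324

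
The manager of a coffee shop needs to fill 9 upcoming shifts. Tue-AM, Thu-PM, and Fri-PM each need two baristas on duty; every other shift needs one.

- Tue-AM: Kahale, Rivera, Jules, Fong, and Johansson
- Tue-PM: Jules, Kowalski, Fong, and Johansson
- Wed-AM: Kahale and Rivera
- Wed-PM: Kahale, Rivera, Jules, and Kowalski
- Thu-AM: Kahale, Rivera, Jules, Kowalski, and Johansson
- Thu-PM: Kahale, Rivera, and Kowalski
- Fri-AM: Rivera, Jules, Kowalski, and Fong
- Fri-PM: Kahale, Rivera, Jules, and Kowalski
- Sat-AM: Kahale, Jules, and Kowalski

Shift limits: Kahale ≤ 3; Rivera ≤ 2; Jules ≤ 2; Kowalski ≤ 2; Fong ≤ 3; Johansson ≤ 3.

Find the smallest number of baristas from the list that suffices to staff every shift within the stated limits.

12 slots to fill and no one can take more than 3, so at least ⌈12/3⌉ = 4 baristas are needed.
Any 4 baristas together have capacity at most 3+3+3+2 = 11 < 12 slots, so 4 can never suffice.
Kahale, Rivera, Jules, Kowalski, and Fong alone can cover everything: Tue-AM→Jules+Fong, Tue-PM→Fong, Wed-AM→Kahale, Wed-PM→Rivera, Thu-AM→Kowalski, Thu-PM→Kahale+Rivera, Fri-AM→Fong, Fri-PM→Jules+Kowalski, Sat-AM→Kahale.

5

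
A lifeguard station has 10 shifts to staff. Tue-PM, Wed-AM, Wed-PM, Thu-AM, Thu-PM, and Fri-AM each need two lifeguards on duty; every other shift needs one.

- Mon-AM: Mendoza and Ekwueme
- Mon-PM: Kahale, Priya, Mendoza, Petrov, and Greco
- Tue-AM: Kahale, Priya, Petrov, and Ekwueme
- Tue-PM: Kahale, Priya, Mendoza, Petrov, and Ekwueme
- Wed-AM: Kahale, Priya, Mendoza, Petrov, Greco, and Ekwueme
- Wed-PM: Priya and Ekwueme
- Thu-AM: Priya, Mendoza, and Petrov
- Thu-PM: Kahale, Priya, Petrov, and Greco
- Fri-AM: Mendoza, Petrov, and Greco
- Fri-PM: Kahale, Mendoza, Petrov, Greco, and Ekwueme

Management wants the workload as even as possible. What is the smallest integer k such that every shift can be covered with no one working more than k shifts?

With 6 lifeguards and 16 worker-slots to fill, someone must work at least ⌈16/6⌉ = 3 shifts, so k ≥ 3.
k = 3 works: Mon-AM→Mendoza, Mon-PM→Kahale, Tue-AM→Kahale, Tue-PM→Petrov+Ekwueme, Wed-AM→Greco+Ekwueme, Wed-PM→Priya+Ekwueme, Thu-AM→Priya+Mendoza, Thu-PM→Priya+Petrov, Fri-AM→Mendoza+Petrov, Fri-PM→Kahale.
Loads: Kahale 3, Priya 3, Mendoza 3, Petrov 3, Greco 1, Ekwueme 3 — all ≤ 3.

3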